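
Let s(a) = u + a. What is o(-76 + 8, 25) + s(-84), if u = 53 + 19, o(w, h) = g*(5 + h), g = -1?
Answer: -42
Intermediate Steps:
o(w, h) = -5 - h (o(w, h) = -(5 + h) = -5 - h)
u = 72
s(a) = 72 + a
o(-76 + 8, 25) + s(-84) = (-5 - 1*25) + (72 - 84) = (-5 - 25) - 12 = -30 - 12 = -42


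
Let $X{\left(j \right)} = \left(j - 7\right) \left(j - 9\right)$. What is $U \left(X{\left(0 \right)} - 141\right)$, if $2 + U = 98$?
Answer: $-7488$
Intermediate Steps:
$U = 96$ ($U = -2 + 98 = 96$)
$X{\left(j \right)} = \left(-9 + j\right) \left(-7 + j\right)$ ($X{\left(j \right)} = \left(-7 + j\right) \left(-9 + j\right) = \left(-9 + j\right) \left(-7 + j\right)$)
$U \left(X{\left(0 \right)} - 141\right) = 96 \left(\left(63 + 0^{2} - 0\right) - 141\right) = 96 \left(\left(63 + 0 + 0\right) - 141\right) = 96 \left(63 - 141\right) = 96 \left(-78\right) = -7488$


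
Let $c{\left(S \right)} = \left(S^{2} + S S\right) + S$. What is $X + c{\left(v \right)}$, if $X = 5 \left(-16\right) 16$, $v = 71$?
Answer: $8873$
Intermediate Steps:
$X = -1280$ ($X = \left(-80\right) 16 = -1280$)
$c{\left(S \right)} = S + 2 S^{2}$ ($c{\left(S \right)} = \left(S^{2} + S^{2}\right) + S = 2 S^{2} + S = S + 2 S^{2}$)
$X + c{\left(v \right)} = -1280 + 71 \left(1 + 2 \cdot 71\right) = -1280 + 71 \left(1 + 142\right) = -1280 + 71 \cdot 143 = -1280 + 10153 = 8873$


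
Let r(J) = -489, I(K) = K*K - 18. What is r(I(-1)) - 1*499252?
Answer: -499741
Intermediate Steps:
I(K) = -18 + K² (I(K) = K² - 18 = -18 + K²)
r(I(-1)) - 1*499252 = -489 - 1*499252 = -489 - 499252 = -499741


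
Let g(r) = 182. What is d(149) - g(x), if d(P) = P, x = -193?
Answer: -33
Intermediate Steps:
d(149) - g(x) = 149 - 1*182 = 149 - 182 = -33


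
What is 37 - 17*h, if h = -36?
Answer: 649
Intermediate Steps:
37 - 17*h = 37 - 17*(-36) = 37 + 612 = 649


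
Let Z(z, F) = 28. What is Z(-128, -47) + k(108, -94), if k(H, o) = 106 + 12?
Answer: 146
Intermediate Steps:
k(H, o) = 118
Z(-128, -47) + k(108, -94) = 28 + 118 = 146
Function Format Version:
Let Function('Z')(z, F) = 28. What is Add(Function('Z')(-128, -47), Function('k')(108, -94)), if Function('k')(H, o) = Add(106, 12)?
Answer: 146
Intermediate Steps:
Function('k')(H, o) = 118
Add(Function('Z')(-128, -47), Function('k')(108, -94)) = Add(28, 118) = 146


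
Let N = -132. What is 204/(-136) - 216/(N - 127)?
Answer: -345/518 ≈ -0.66602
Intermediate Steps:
204/(-136) - 216/(N - 127) = 204/(-136) - 216/(-132 - 127) = 204*(-1/136) - 216/(-259) = -3/2 - 216*(-1/259) = -3/2 + 216/259 = -345/518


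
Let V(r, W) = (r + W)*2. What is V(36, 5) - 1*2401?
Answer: -2319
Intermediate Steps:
V(r, W) = 2*W + 2*r (V(r, W) = (W + r)*2 = 2*W + 2*r)
V(36, 5) - 1*2401 = (2*5 + 2*36) - 1*2401 = (10 + 72) - 2401 = 82 - 2401 = -2319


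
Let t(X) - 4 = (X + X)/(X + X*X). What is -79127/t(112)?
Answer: -8941351/454 ≈ -19695.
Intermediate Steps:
t(X) = 4 + 2*X/(X + X²) (t(X) = 4 + (X + X)/(X + X*X) = 4 + (2*X)/(X + X²) = 4 + 2*X/(X + X²))
-79127/t(112) = -79127*(1 + 112)/(2*(3 + 2*112)) = -79127*113/(2*(3 + 224)) = -79127/(2*(1/113)*227) = -79127/454/113 = -79127*113/454 = -8941351/454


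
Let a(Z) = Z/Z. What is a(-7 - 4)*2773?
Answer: 2773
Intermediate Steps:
a(Z) = 1
a(-7 - 4)*2773 = 1*2773 = 2773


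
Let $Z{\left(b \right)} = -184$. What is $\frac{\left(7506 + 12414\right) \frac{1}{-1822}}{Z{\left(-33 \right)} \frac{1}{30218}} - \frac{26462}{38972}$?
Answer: $\frac{732813566117}{408290158} \approx 1794.8$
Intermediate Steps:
$\frac{\left(7506 + 12414\right) \frac{1}{-1822}}{Z{\left(-33 \right)} \frac{1}{30218}} - \frac{26462}{38972} = \frac{\left(7506 + 12414\right) \frac{1}{-1822}}{\left(-184\right) \frac{1}{30218}} - \frac{26462}{38972} = \frac{19920 \left(- \frac{1}{1822}\right)}{\left(-184\right) \frac{1}{30218}} - \frac{13231}{19486} = - \frac{9960}{911 \left(- \frac{92}{15109}\right)} - \frac{13231}{19486} = \left(- \frac{9960}{911}\right) \left(- \frac{15109}{92}\right) - \frac{13231}{19486} = \frac{37621410}{20953} - \frac{13231}{19486} = \frac{732813566117}{408290158}$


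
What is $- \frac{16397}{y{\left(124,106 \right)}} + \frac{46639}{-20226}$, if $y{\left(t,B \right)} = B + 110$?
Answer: $- \frac{56953291}{728136} \approx -78.218$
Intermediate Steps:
$y{\left(t,B \right)} = 110 + B$
$- \frac{16397}{y{\left(124,106 \right)}} + \frac{46639}{-20226} = - \frac{16397}{110 + 106} + \frac{46639}{-20226} = - \frac{16397}{216} + 46639 \left(- \frac{1}{20226}\right) = \left(-16397\right) \frac{1}{216} - \frac{46639}{20226} = - \frac{16397}{216} - \frac{46639}{20226} = - \frac{56953291}{728136}$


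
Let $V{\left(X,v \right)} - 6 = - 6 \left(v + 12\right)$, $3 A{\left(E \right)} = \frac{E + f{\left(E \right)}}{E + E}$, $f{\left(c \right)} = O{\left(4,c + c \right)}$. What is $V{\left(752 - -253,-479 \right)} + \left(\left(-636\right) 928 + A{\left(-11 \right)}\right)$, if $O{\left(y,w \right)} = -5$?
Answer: $- \frac{19384192}{33} \approx -5.874 \cdot 10^{5}$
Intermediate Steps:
$f{\left(c \right)} = -5$
$A{\left(E \right)} = \frac{-5 + E}{6 E}$ ($A{\left(E \right)} = \frac{\left(E - 5\right) \frac{1}{E + E}}{3} = \frac{\left(-5 + E\right) \frac{1}{2 E}}{3} = \frac{\frac{1}{2} \frac{1}{E} \left(-5 + E\right)}{3} = \frac{-5 + E}{6 E}$)
$V{\left(X,v \right)} = -66 - 6 v$ ($V{\left(X,v \right)} = 6 - 6 \left(v + 12\right) = 6 - 6 \left(12 + v\right) = 6 - \left(72 + 6 v\right) = -66 - 6 v$)
$V{\left(752 - -253,-479 \right)} + \left(\left(-636\right) 928 + A{\left(-11 \right)}\right) = \left(-66 - -2874\right) - \left(590208 - \frac{-5 - 11}{6 \left(-11\right)}\right) = \left(-66 + 2874\right) - \left(590208 + \frac{1}{66} \left(-16\right)\right) = 2808 + \left(-590208 + \frac{8}{33}\right) = 2808 - \frac{19476856}{33} = - \frac{19384192}{33}$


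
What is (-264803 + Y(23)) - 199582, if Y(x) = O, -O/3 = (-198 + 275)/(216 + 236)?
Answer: -209902251/452 ≈ -4.6439e+5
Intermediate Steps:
O = -231/452 (O = -3*(-198 + 275)/(216 + 236) = -231/452 ≈ -0.51106)
Y(x) = -231/452
(-264803 + Y(23)) - 199582 = (-264803 - 231/452) - 199582 = -119691187/452 - 199582 = -209902251/452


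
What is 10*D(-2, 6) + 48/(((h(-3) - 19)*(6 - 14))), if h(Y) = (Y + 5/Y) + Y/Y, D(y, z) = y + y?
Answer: -1351/34 ≈ -39.735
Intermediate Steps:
D(y, z) = 2*y
h(Y) = 1 + Y + 5/Y (h(Y) = (Y + 5/Y) + 1 = 1 + Y + 5/Y)
10*D(-2, 6) + 48/(((h(-3) - 19)*(6 - 14))) = 10*(2*(-2)) + 48/((((1 - 3 + 5/(-3)) - 19)*(6 - 14))) = 10*(-4) + 48/((((1 - 3 + 5*(-⅓)) - 19)*(-8))) = -40 + 48/((((1 - 3 - 5/3) - 19)*(-8))) = -40 + 48/(((-11/3 - 19)*(-8))) = -40 + 48/((-68/3*(-8))) = -40 + 48/(544/3) = -40 + 48*(3/544) = -40 + 9/34 = -1351/34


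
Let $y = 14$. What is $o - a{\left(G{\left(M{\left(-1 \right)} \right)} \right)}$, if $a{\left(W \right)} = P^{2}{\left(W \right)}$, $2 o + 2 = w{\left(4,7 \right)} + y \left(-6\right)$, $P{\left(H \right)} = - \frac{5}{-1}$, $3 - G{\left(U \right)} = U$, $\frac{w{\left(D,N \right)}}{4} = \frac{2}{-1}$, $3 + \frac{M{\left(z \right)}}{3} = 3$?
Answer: $-72$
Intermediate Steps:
$M{\left(z \right)} = 0$ ($M{\left(z \right)} = -9 + 3 \cdot 3 = -9 + 9 = 0$)
$w{\left(D,N \right)} = -8$ ($w{\left(D,N \right)} = 4 \frac{2}{-1} = 4 \cdot 2 \left(-1\right) = 4 \left(-2\right) = -8$)
$G{\left(U \right)} = 3 - U$
$P{\left(H \right)} = 5$ ($P{\left(H \right)} = \left(-5\right) \left(-1\right) = 5$)
$o = -47$ ($o = -1 + \frac{-8 + 14 \left(-6\right)}{2} = -1 + \frac{-8 - 84}{2} = -1 + \frac{1}{2} \left(-92\right) = -1 - 46 = -47$)
$a{\left(W \right)} = 25$ ($a{\left(W \right)} = 5^{2} = 25$)
$o - a{\left(G{\left(M{\left(-1 \right)} \right)} \right)} = -47 - 25 = -72$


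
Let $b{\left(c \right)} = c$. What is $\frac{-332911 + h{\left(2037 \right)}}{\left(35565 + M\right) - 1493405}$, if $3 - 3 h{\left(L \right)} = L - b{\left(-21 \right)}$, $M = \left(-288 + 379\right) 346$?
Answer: $\frac{166798}{713177} \approx 0.23388$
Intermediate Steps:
$M = 31486$ ($M = 91 \cdot 346 = 31486$)
$h{\left(L \right)} = -6 - \frac{L}{3}$ ($h{\left(L \right)} = 1 - \frac{L - -21}{3} = 1 - \frac{L + 21}{3} = 1 - \frac{21 + L}{3} = 1 - \left(7 + \frac{L}{3}\right) = -6 - \frac{L}{3}$)
$\frac{-332911 + h{\left(2037 \right)}}{\left(35565 + M\right) - 1493405} = \frac{-332911 - 685}{\left(35565 + 31486\right) - 1493405} = \frac{-332911 - 685}{67051 - 1493405} = \frac{-332911 - 685}{-1426354} = \left(-333596\right) \left(- \frac{1}{1426354}\right) = \frac{166798}{713177}$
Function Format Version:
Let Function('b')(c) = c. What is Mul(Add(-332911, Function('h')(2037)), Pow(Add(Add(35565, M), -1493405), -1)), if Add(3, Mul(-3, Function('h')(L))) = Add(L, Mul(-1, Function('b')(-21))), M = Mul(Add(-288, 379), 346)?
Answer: Rational(166798, 713177) ≈ 0.23388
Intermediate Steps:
M = 31486 (M = Mul(91, 346) = 31486)
Function('h')(L) = Add(-6, Mul(Rational(-1, 3), L)) (Function('h')(L) = Add(1, Mul(Rational(-1, 3), Add(L, Mul(-1, -21)))) = Add(1, Mul(Rational(-1, 3), Add(L, 21))) = Add(1, Mul(Rational(-1, 3), Add(21, L))) = Add(1, Add(-7, Mul(Rational(-1, 3), L))) = Add(-6, Mul(Rational(-1, 3), L)))
Mul(Add(-332911, Function('h')(2037)), Pow(Add(Add(35565, M), -1493405), -1)) = Mul(Add(-332911, Add(-6, Mul(Rational(-1, 3), 2037))), Pow(Add(Add(35565, 31486), -1493405), -1)) = Mul(Add(-332911, Add(-6, -679)), Pow(Add(67051, -1493405), -1)) = Mul(Add(-332911, -685), Pow(-1426354, -1)) = Mul(-333596, Rational(-1, 1426354)) = Rational(166798, 713177)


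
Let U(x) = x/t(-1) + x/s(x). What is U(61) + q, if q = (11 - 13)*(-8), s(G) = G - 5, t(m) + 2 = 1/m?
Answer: -545/168 ≈ -3.2440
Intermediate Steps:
t(m) = -2 + 1/m
s(G) = -5 + G
q = 16 (q = -2*(-8) = 16)
U(x) = -x/3 + x/(-5 + x) (U(x) = x/(-2 + 1/(-1)) + x/(-5 + x) = x/(-2 - 1) + x/(-5 + x) = x/(-3) + x/(-5 + x) = x*(-⅓) + x/(-5 + x) = -x/3 + x/(-5 + x))
U(61) + q = (⅓)*61*(8 - 1*61)/(-5 + 61) + 16 = (⅓)*61*(8 - 61)/56 + 16 = (⅓)*61*(1/56)*(-53) + 16 = -3233/168 + 16 = -545/168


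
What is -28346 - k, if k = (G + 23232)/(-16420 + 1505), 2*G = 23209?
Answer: -44499553/1570 ≈ -28344.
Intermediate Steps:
G = 23209/2 (G = (½)*23209 = 23209/2 ≈ 11605.)
k = -3667/1570 (k = (23209/2 + 23232)/(-16420 + 1505) = (69673/2)/(-14915) = (69673/2)*(-1/14915) = -3667/1570 ≈ -2.3357)
-28346 - k = -28346 - 1*(-3667/1570) = -28346 + 3667/1570 = -44499553/1570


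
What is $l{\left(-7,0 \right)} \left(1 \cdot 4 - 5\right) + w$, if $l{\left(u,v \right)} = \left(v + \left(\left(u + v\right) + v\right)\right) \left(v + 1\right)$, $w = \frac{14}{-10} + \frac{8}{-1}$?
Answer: $- \frac{12}{5} \approx -2.4$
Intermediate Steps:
$w = - \frac{47}{5}$ ($w = 14 \left(- \frac{1}{10}\right) + 8 \left(-1\right) = - \frac{7}{5} - 8 = - \frac{47}{5} \approx -9.4$)
$l{\left(u,v \right)} = \left(1 + v\right) \left(u + 3 v\right)$ ($l{\left(u,v \right)} = \left(v + \left(u + 2 v\right)\right) \left(1 + v\right) = \left(u + 3 v\right) \left(1 + v\right) = \left(1 + v\right) \left(u + 3 v\right)$)
$l{\left(-7,0 \right)} \left(1 \cdot 4 - 5\right) + w = \left(-7 + 3 \cdot 0 + 3 \cdot 0^{2} - 0\right) \left(1 \cdot 4 - 5\right) - \frac{47}{5} = \left(-7 + 0 + 3 \cdot 0 + 0\right) \left(4 - 5\right) - \frac{47}{5} = \left(-7 + 0 + 0 + 0\right) \left(-1\right) - \frac{47}{5} = \left(-7\right) \left(-1\right) - \frac{47}{5} = 7 - \frac{47}{5} = - \frac{12}{5}$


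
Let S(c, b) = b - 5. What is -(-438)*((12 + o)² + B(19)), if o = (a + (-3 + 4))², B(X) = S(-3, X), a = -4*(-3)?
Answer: 14355450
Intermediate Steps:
a = 12
S(c, b) = -5 + b
B(X) = -5 + X
o = 169 (o = (12 + (-3 + 4))² = (12 + 1)² = 13² = 169)
-(-438)*((12 + o)² + B(19)) = -(-438)*((12 + 169)² + (-5 + 19)) = -(-438)*(181² + 14) = -(-438)*(32761 + 14) = -(-438)*32775 = -1*(-14355450) = 14355450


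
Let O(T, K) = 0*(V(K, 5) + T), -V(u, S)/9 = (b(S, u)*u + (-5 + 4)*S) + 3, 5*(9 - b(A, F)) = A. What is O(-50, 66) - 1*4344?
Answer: -4344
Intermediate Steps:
b(A, F) = 9 - A/5
V(u, S) = -27 + 9*S - 9*u*(9 - S/5) (V(u, S) = -9*(((9 - S/5)*u + (-5 + 4)*S) + 3) = -9*((u*(9 - S/5) - S) + 3) = -9*((-S + u*(9 - S/5)) + 3) = -9*(3 - S + u*(9 - S/5)) = -27 + 9*S - 9*u*(9 - S/5))
O(T, K) = 0 (O(T, K) = 0*((-27 + 9*5 + 9*K*(-45 + 5)/5) + T) = 0*((-27 + 45 + (9/5)*K*(-40)) + T) = 0*((-27 + 45 - 72*K) + T) = 0*((18 - 72*K) + T) = 0*(18 + T - 72*K) = 0)
O(-50, 66) - 1*4344 = 0 - 1*4344 = 0 - 4344 = -4344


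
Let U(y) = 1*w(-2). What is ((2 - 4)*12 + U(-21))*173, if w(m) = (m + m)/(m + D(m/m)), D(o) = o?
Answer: -3460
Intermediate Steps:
w(m) = 2*m/(1 + m) (w(m) = (m + m)/(m + m/m) = (2*m)/(m + 1) = (2*m)/(1 + m) = 2*m/(1 + m))
U(y) = 4 (U(y) = 1*(2*(-2)/(1 - 2)) = 1*(2*(-2)/(-1)) = 1*(2*(-2)*(-1)) = 1*4 = 4)
((2 - 4)*12 + U(-21))*173 = ((2 - 4)*12 + 4)*173 = (-2*12 + 4)*173 = (-24 + 4)*173 = -20*173 = -3460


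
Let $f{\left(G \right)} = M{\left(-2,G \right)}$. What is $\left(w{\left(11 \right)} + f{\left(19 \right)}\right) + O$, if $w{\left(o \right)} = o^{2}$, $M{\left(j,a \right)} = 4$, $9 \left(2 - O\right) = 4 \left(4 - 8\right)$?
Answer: $\frac{1159}{9} \approx 128.78$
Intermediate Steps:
$O = \frac{34}{9}$ ($O = 2 - \frac{4 \left(4 - 8\right)}{9} = 2 - \frac{4 \left(-4\right)}{9} = 2 - - \frac{16}{9} = 2 + \frac{16}{9} = \frac{34}{9} \approx 3.7778$)
$f{\left(G \right)} = 4$
$\left(w{\left(11 \right)} + f{\left(19 \right)}\right) + O = \left(11^{2} + 4\right) + \frac{34}{9} = \left(121 + 4\right) + \frac{34}{9} = 125 + \frac{34}{9} = \frac{1159}{9}$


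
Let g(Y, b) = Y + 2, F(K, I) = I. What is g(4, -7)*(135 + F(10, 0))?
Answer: 810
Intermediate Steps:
g(Y, b) = 2 + Y
g(4, -7)*(135 + F(10, 0)) = (2 + 4)*(135 + 0) = 6*135 = 810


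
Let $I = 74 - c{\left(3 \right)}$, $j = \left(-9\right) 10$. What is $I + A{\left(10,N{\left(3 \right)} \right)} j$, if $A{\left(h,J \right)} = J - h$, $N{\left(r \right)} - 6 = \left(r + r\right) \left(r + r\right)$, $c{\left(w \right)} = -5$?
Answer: $-2801$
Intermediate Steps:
$N{\left(r \right)} = 6 + 4 r^{2}$ ($N{\left(r \right)} = 6 + \left(r + r\right) \left(r + r\right) = 6 + 2 r 2 r = 6 + 4 r^{2}$)
$j = -90$
$I = 79$ ($I = 74 - -5 = 74 + 5 = 79$)
$I + A{\left(10,N{\left(3 \right)} \right)} j = 79 + \left(\left(6 + 4 \cdot 3^{2}\right) - 10\right) \left(-90\right) = 79 + \left(\left(6 + 4 \cdot 9\right) - 10\right) \left(-90\right) = 79 + \left(\left(6 + 36\right) - 10\right) \left(-90\right) = 79 + \left(42 - 10\right) \left(-90\right) = 79 + 32 \left(-90\right) = 79 - 2880 = -2801$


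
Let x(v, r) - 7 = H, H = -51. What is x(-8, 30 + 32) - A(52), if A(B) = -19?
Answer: -25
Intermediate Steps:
x(v, r) = -44 (x(v, r) = 7 - 51 = -44)
x(-8, 30 + 32) - A(52) = -44 - 1*(-19) = -44 + 19 = -25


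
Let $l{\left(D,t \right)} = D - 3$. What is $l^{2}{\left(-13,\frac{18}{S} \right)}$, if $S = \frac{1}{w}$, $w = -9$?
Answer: $256$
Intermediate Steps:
$S = - \frac{1}{9}$ ($S = \frac{1}{-9} = - \frac{1}{9} \approx -0.11111$)
$l{\left(D,t \right)} = -3 + D$ ($l{\left(D,t \right)} = D - 3 = -3 + D$)
$l^{2}{\left(-13,\frac{18}{S} \right)} = \left(-3 - 13\right)^{2} = \left(-16\right)^{2} = 256$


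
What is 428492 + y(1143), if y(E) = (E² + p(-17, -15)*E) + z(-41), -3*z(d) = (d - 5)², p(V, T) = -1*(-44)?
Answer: 5353583/3 ≈ 1.7845e+6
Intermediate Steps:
p(V, T) = 44
z(d) = -(-5 + d)²/3 (z(d) = -(d - 5)²/3 = -(-5 + d)²/3)
y(E) = -2116/3 + E² + 44*E (y(E) = (E² + 44*E) - (-5 - 41)²/3 = (E² + 44*E) - ⅓*(-46)² = (E² + 44*E) - ⅓*2116 = (E² + 44*E) - 2116/3 = -2116/3 + E² + 44*E)
428492 + y(1143) = 428492 + (-2116/3 + 1143² + 44*1143) = 428492 + (-2116/3 + 1306449 + 50292) = 428492 + 4068107/3 = 5353583/3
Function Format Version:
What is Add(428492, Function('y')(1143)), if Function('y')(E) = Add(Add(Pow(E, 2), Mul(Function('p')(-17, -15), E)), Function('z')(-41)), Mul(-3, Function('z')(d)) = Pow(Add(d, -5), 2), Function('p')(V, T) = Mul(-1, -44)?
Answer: Rational(5353583, 3) ≈ 1.7845e+6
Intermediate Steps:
Function('p')(V, T) = 44
Function('z')(d) = Mul(Rational(-1, 3), Pow(Add(-5, d), 2)) (Function('z')(d) = Mul(Rational(-1, 3), Pow(Add(d, -5), 2)) = Mul(Rational(-1, 3), Pow(Add(-5, d), 2)))
Function('y')(E) = Add(Rational(-2116, 3), Pow(E, 2), Mul(44, E)) (Function('y')(E) = Add(Add(Pow(E, 2), Mul(44, E)), Mul(Rational(-1, 3), Pow(Add(-5, -41), 2))) = Add(Add(Pow(E, 2), Mul(44, E)), Mul(Rational(-1, 3), Pow(-46, 2))) = Add(Add(Pow(E, 2), Mul(44, E)), Mul(Rational(-1, 3), 2116)) = Add(Add(Pow(E, 2), Mul(44, E)), Rational(-2116, 3)) = Add(Rational(-2116, 3), Pow(E, 2), Mul(44, E)))
Add(428492, Function('y')(1143)) = Add(428492, Add(Rational(-2116, 3), Pow(1143, 2), Mul(44, 1143))) = Add(428492, Add(Rational(-2116, 3), 1306449, 50292)) = Add(428492, Rational(4068107, 3)) = Rational(5353583, 3)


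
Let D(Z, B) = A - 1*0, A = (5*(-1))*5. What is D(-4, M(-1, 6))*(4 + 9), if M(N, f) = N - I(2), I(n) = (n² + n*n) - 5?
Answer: -325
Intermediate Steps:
A = -25 (A = -5*5 = -25)
I(n) = -5 + 2*n² (I(n) = (n² + n²) - 5 = 2*n² - 5 = -5 + 2*n²)
M(N, f) = -3 + N (M(N, f) = N - (-5 + 2*2²) = N - (-5 + 2*4) = N - (-5 + 8) = N - 1*3 = N - 3 = -3 + N)
D(Z, B) = -25 (D(Z, B) = -25 - 1*0 = -25 + 0 = -25)
D(-4, M(-1, 6))*(4 + 9) = -25*(4 + 9) = -25*13 = -325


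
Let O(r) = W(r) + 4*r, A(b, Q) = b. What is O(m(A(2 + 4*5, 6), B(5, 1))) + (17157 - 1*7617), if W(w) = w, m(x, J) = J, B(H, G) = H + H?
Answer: 9590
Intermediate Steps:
B(H, G) = 2*H
O(r) = 5*r (O(r) = r + 4*r = 5*r)
O(m(A(2 + 4*5, 6), B(5, 1))) + (17157 - 1*7617) = 5*(2*5) + (17157 - 1*7617) = 5*10 + (17157 - 7617) = 50 + 9540 = 9590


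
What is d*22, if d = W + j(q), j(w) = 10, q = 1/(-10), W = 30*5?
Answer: 3520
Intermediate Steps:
W = 150
q = -⅒ ≈ -0.10000
d = 160 (d = 150 + 10 = 160)
d*22 = 160*22 = 3520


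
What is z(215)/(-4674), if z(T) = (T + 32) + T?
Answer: -77/779 ≈ -0.098845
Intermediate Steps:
z(T) = 32 + 2*T (z(T) = (32 + T) + T = 32 + 2*T)
z(215)/(-4674) = (32 + 2*215)/(-4674) = (32 + 430)*(-1/4674) = 462*(-1/4674) = -77/779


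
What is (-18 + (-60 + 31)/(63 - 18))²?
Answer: 703921/2025 ≈ 347.62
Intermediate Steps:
(-18 + (-60 + 31)/(63 - 18))² = (-18 - 29/45)² = (-839/45)² = 703921/2025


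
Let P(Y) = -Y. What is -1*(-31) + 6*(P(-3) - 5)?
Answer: 19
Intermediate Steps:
-1*(-31) + 6*(P(-3) - 5) = -1*(-31) + 6*(-1*(-3) - 5) = 31 + 6*(3 - 5) = 31 + 6*(-2) = 31 - 12 = 19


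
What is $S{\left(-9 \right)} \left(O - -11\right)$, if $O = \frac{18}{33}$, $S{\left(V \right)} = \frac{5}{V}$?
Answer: $- \frac{635}{99} \approx -6.4141$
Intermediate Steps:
$O = \frac{6}{11}$ ($O = 18 \cdot \frac{1}{33} = \frac{6}{11} \approx 0.54545$)
$S{\left(-9 \right)} \left(O - -11\right) = \frac{5}{-9} \left(\frac{6}{11} - -11\right) = 5 \left(- \frac{1}{9}\right) \left(\frac{6}{11} + 11\right) = \left(- \frac{5}{9}\right) \frac{127}{11} = - \frac{635}{99}$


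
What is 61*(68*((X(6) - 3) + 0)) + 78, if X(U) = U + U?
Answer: 37410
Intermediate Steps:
X(U) = 2*U
61*(68*((X(6) - 3) + 0)) + 78 = 61*(68*((2*6 - 3) + 0)) + 78 = 61*(68*((12 - 3) + 0)) + 78 = 61*(68*(9 + 0)) + 78 = 61*(68*9) + 78 = 61*612 + 78 = 37332 + 78 = 37410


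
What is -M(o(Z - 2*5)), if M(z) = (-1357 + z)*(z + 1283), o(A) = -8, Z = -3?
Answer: 1740375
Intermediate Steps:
M(z) = (-1357 + z)*(1283 + z)
-M(o(Z - 2*5)) = -(-1741031 + (-8)**2 - 74*(-8)) = -(-1741031 + 64 + 592) = -1*(-1740375) = 1740375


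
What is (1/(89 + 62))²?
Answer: 1/22801 ≈ 4.3858e-5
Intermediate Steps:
(1/(89 + 62))² = (1/151)² = 1/22801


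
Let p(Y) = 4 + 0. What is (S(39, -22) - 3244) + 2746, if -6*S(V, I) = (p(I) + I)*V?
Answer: -381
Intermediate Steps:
p(Y) = 4
S(V, I) = -V*(4 + I)/6 (S(V, I) = -(4 + I)*V/6 = -V*(4 + I)/6)
(S(39, -22) - 3244) + 2746 = (-1/6*39*(4 - 22) - 3244) + 2746 = (-1/6*39*(-18) - 3244) + 2746 = (117 - 3244) + 2746 = -3127 + 2746 = -381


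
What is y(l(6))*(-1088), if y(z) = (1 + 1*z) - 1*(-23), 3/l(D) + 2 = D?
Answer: -26928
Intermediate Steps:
l(D) = 3/(-2 + D)
y(z) = 24 + z (y(z) = (1 + z) + 23 = 24 + z)
y(l(6))*(-1088) = (24 + 3/(-2 + 6))*(-1088) = (24 + 3/4)*(-1088) = (24 + 3*(¼))*(-1088) = (24 + ¾)*(-1088) = (99/4)*(-1088) = -26928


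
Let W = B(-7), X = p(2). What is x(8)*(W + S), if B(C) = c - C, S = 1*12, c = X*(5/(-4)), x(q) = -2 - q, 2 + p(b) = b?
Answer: -190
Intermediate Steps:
p(b) = -2 + b
X = 0 (X = -2 + 2 = 0)
c = 0 (c = 0*(5/(-4)) = 0*(5*(-¼)) = 0*(-5/4) = 0)
S = 12
B(C) = -C (B(C) = 0 - C = -C)
W = 7 (W = -1*(-7) = 7)
x(8)*(W + S) = (-2 - 1*8)*(7 + 12) = (-2 - 8)*19 = -10*19 = -190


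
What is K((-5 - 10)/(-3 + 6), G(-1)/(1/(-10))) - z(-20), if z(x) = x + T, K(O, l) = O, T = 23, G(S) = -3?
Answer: -8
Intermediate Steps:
z(x) = 23 + x (z(x) = x + 23 = 23 + x)
K((-5 - 10)/(-3 + 6), G(-1)/(1/(-10))) - z(-20) = (-5 - 10)/(-3 + 6) - (23 - 20) = -15/3 - 1*3 = -15*⅓ - 3 = -5 - 3 = -8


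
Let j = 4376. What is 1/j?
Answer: 1/4376 ≈ 0.00022852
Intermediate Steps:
1/j = 1/4376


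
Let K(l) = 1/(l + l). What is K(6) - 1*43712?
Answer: -524543/12 ≈ -43712.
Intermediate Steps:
K(l) = 1/(2*l)
K(6) - 1*43712 = (½)/6 - 1*43712 = (½)*(⅙) - 43712 = 1/12 - 43712 = -524543/12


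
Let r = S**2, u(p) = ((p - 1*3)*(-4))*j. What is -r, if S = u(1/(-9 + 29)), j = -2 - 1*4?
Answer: -125316/25 ≈ -5012.6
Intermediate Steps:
j = -6 (j = -2 - 4 = -6)
u(p) = -72 + 24*p (u(p) = ((p - 1*3)*(-4))*(-6) = ((p - 3)*(-4))*(-6) = ((-3 + p)*(-4))*(-6) = (12 - 4*p)*(-6) = -72 + 24*p)
S = -354/5 (S = -72 + 24/(-9 + 29) = -72 + 24/20 = -72 + 24*(1/20) = -72 + 6/5 = -354/5 ≈ -70.800)
r = 125316/25 (r = (-354/5)**2 = 125316/25 ≈ 5012.6)
-r = -1*125316/25 = -125316/25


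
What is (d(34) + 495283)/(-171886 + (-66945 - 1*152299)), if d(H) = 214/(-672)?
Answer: -166414981/131419680 ≈ -1.2663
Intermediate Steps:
d(H) = -107/336 (d(H) = 214*(-1/672) = -107/336)
(d(34) + 495283)/(-171886 + (-66945 - 1*152299)) = (-107/336 + 495283)/(-171886 + (-66945 - 1*152299)) = 166414981/(336*(-171886 + (-66945 - 152299))) = 166414981/(336*(-171886 - 219244)) = (166414981/336)/(-391130) = (166414981/336)*(-1/391130) = -166414981/131419680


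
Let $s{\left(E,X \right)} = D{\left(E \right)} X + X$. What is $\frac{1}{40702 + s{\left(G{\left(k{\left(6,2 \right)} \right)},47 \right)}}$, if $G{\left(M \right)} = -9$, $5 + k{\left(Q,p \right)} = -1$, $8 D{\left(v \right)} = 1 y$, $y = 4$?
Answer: $\frac{2}{81545} \approx 2.4526 \cdot 10^{-5}$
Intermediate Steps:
$D{\left(v \right)} = \frac{1}{2}$ ($D{\left(v \right)} = \frac{1 \cdot 4}{8} = \frac{1}{8} \cdot 4 = \frac{1}{2}$)
$k{\left(Q,p \right)} = -6$ ($k{\left(Q,p \right)} = -5 - 1 = -6$)
$s{\left(E,X \right)} = \frac{3 X}{2}$ ($s{\left(E,X \right)} = \frac{X}{2} + X = \frac{3 X}{2}$)
$\frac{1}{40702 + s{\left(G{\left(k{\left(6,2 \right)} \right)},47 \right)}} = \frac{1}{40702 + \frac{3}{2} \cdot 47} = \frac{1}{40702 + \frac{141}{2}} = \frac{1}{\frac{81545}{2}} = \frac{2}{81545}$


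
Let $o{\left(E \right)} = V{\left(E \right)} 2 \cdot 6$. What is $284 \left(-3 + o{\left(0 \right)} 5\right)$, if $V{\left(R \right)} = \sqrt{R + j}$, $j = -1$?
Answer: $-852 + 17040 i \approx -852.0 + 17040.0 i$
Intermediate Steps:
$V{\left(R \right)} = \sqrt{-1 + R}$ ($V{\left(R \right)} = \sqrt{R - 1} = \sqrt{-1 + R}$)
$o{\left(E \right)} = 12 \sqrt{-1 + E}$ ($o{\left(E \right)} = \sqrt{-1 + E} 2 \cdot 6 = 2 \sqrt{-1 + E} 6 = 12 \sqrt{-1 + E}$)
$284 \left(-3 + o{\left(0 \right)} 5\right) = 284 \left(-3 + 12 \sqrt{-1 + 0} \cdot 5\right) = 284 \left(-3 + 12 \sqrt{-1} \cdot 5\right) = 284 \left(-3 + 12 i 5\right) = 284 \left(-3 + 60 i\right) = -852 + 17040 i$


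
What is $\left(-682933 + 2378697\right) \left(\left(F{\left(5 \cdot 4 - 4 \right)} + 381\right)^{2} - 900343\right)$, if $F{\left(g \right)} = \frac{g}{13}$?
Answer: $- \frac{216153959962584}{169} \approx -1.279 \cdot 10^{12}$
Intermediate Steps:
$F{\left(g \right)} = \frac{g}{13}$ ($F{\left(g \right)} = g \frac{1}{13} = \frac{g}{13}$)
$\left(-682933 + 2378697\right) \left(\left(F{\left(5 \cdot 4 - 4 \right)} + 381\right)^{2} - 900343\right) = \left(-682933 + 2378697\right) \left(\left(\frac{5 \cdot 4 - 4}{13} + 381\right)^{2} - 900343\right) = 1695764 \left(\left(\frac{20 - 4}{13} + 381\right)^{2} - 900343\right) = 1695764 \left(\left(\frac{1}{13} \cdot 16 + 381\right)^{2} - 900343\right) = 1695764 \left(\left(\frac{16}{13} + 381\right)^{2} - 900343\right) = 1695764 \left(\left(\frac{4969}{13}\right)^{2} - 900343\right) = 1695764 \left(\frac{24690961}{169} - 900343\right) = 1695764 \left(- \frac{127467006}{169}\right) = - \frac{216153959962584}{169}$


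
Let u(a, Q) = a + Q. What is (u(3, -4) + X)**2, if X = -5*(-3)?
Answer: 196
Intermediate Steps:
X = 15
u(a, Q) = Q + a
(u(3, -4) + X)**2 = ((-4 + 3) + 15)**2 = (-1 + 15)**2 = 14**2 = 196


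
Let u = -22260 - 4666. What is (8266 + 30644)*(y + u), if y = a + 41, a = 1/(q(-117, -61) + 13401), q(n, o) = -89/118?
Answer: -1654116299593770/1581229 ≈ -1.0461e+9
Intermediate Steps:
q(n, o) = -89/118 (q(n, o) = -89*1/118 = -89/118)
a = 118/1581229 (a = 1/(-89/118 + 13401) = 1/(1581229/118) = 118/1581229 ≈ 7.4625e-5)
u = -26926
y = 64830507/1581229 (y = 118/1581229 + 41 = 64830507/1581229 ≈ 41.000)
(8266 + 30644)*(y + u) = (8266 + 30644)*(64830507/1581229 - 26926) = 38910*(-42511341547/1581229) = -1654116299593770/1581229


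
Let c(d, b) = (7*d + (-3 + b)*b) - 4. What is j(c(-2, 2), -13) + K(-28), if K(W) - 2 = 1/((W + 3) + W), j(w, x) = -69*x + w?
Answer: 46586/53 ≈ 878.98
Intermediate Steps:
c(d, b) = -4 + 7*d + b*(-3 + b) (c(d, b) = (7*d + b*(-3 + b)) - 4 = -4 + 7*d + b*(-3 + b))
j(w, x) = w - 69*x
K(W) = 2 + 1/(3 + 2*W) (K(W) = 2 + 1/((W + 3) + W) = 2 + 1/((3 + W) + W) = 2 + 1/(3 + 2*W))
j(c(-2, 2), -13) + K(-28) = ((-4 + 2**2 - 3*2 + 7*(-2)) - 69*(-13)) + (7 + 4*(-28))/(3 + 2*(-28)) = ((-4 + 4 - 6 - 14) + 897) + (7 - 112)/(3 - 56) = (-20 + 897) - 105/(-53) = 877 - 1/53*(-105) = 877 + 105/53 = 46586/53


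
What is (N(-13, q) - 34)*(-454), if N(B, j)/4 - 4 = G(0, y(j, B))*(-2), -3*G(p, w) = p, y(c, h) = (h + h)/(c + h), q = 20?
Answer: 8172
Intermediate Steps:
y(c, h) = 2*h/(c + h) (y(c, h) = (2*h)/(c + h) = 2*h/(c + h))
G(p, w) = -p/3
N(B, j) = 16 (N(B, j) = 16 + 4*(-1/3*0*(-2)) = 16 + 4*(0*(-2)) = 16 + 4*0 = 16 + 0 = 16)
(N(-13, q) - 34)*(-454) = (16 - 34)*(-454) = -18*(-454) = 8172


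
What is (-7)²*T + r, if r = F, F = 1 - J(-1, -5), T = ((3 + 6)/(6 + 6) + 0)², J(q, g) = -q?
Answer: 441/16 ≈ 27.563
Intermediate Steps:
T = 9/16 (T = (9/12 + 0)² = (9*(1/12) + 0)² = (¾ + 0)² = (¾)² = 9/16 ≈ 0.56250)
F = 0 (F = 1 - (-1)*(-1) = 1 - 1*1 = 1 - 1 = 0)
r = 0
(-7)²*T + r = (-7)²*(9/16) + 0 = 49*(9/16) + 0 = 441/16 + 0 = 441/16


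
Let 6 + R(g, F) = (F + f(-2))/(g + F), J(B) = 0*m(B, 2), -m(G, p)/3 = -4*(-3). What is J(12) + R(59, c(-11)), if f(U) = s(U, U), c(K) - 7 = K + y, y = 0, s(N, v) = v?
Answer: -336/55 ≈ -6.1091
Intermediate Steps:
m(G, p) = -36 (m(G, p) = -(-12)*(-3) = -3*12 = -36)
c(K) = 7 + K (c(K) = 7 + (K + 0) = 7 + K)
f(U) = U
J(B) = 0 (J(B) = 0*(-36) = 0)
R(g, F) = -6 + (-2 + F)/(F + g) (R(g, F) = -6 + (F - 2)/(g + F) = -6 + (-2 + F)/(F + g))
J(12) + R(59, c(-11)) = 0 + (-2 - 6*59 - 5*(7 - 11))/((7 - 11) + 59) = 0 + (-2 - 354 - 5*(-4))/(-4 + 59) = 0 + (-2 - 354 + 20)/55 = 0 + (1/55)*(-336) = 0 - 336/55 = -336/55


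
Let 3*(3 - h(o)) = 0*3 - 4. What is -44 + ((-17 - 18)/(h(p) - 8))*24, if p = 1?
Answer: 2036/11 ≈ 185.09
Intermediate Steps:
h(o) = 13/3 (h(o) = 3 - (0*3 - 4)/3 = 3 - (0 - 4)/3 = 3 - ⅓*(-4) = 3 + 4/3 = 13/3)
-44 + ((-17 - 18)/(h(p) - 8))*24 = -44 + ((-17 - 18)/(13/3 - 8))*24 = -44 - 35/(-11/3)*24 = -44 - 35*(-3/11)*24 = -44 + (105/11)*24 = -44 + 2520/11 = 2036/11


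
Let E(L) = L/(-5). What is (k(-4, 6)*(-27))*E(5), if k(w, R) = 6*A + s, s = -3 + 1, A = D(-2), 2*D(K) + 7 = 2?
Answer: -459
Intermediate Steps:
D(K) = -5/2 (D(K) = -7/2 + (½)*2 = -7/2 + 1 = -5/2)
E(L) = -L/5 (E(L) = L*(-⅕) = -L/5)
A = -5/2 ≈ -2.5000
s = -2
k(w, R) = -17 (k(w, R) = 6*(-5/2) - 2 = -15 - 2 = -17)
(k(-4, 6)*(-27))*E(5) = (-17*(-27))*(-⅕*5) = 459*(-1) = -459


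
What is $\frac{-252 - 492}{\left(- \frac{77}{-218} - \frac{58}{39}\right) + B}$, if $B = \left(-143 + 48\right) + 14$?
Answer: $\frac{6325488}{698303} \approx 9.0584$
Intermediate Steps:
$B = -81$ ($B = -95 + 14 = -81$)
$\frac{-252 - 492}{\left(- \frac{77}{-218} - \frac{58}{39}\right) + B} = \frac{-252 - 492}{\left(- \frac{77}{-218} - \frac{58}{39}\right) - 81} = - \frac{744}{\left(\left(-77\right) \left(- \frac{1}{218}\right) - \frac{58}{39}\right) - 81} = - \frac{744}{\left(\frac{77}{218} - \frac{58}{39}\right) - 81} = - \frac{744}{- \frac{9641}{8502} - 81} = - \frac{744}{- \frac{698303}{8502}} = \left(-744\right) \left(- \frac{8502}{698303}\right) = \frac{6325488}{698303}$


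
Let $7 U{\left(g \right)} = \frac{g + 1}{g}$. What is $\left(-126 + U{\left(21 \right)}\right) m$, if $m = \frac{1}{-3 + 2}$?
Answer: $\frac{18500}{147} \approx 125.85$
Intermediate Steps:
$U{\left(g \right)} = \frac{1 + g}{7 g}$ ($U{\left(g \right)} = \frac{\left(g + 1\right) \frac{1}{g}}{7} = \frac{\left(1 + g\right) \frac{1}{g}}{7} = \frac{\frac{1}{g} \left(1 + g\right)}{7} = \frac{1 + g}{7 g}$)
$m = -1$ ($m = \frac{1}{-1} = -1$)
$\left(-126 + U{\left(21 \right)}\right) m = \left(-126 + \frac{1 + 21}{7 \cdot 21}\right) \left(-1\right) = \left(-126 + \frac{1}{7} \cdot \frac{1}{21} \cdot 22\right) \left(-1\right) = \left(-126 + \frac{22}{147}\right) \left(-1\right) = \left(- \frac{18500}{147}\right) \left(-1\right) = \frac{18500}{147}$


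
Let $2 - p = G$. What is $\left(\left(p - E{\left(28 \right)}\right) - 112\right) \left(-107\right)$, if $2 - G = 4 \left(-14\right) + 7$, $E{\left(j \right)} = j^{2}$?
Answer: $101115$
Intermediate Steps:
$G = 51$ ($G = 2 - \left(4 \left(-14\right) + 7\right) = 2 - \left(-56 + 7\right) = 2 - -49 = 2 + 49 = 51$)
$p = -49$ ($p = 2 - 51 = -49$)
$\left(\left(p - E{\left(28 \right)}\right) - 112\right) \left(-107\right) = \left(\left(-49 - 28^{2}\right) - 112\right) \left(-107\right) = \left(\left(-49 - 784\right) - 112\right) \left(-107\right) = \left(-833 - 112\right) \left(-107\right) = \left(-945\right) \left(-107\right) = 101115$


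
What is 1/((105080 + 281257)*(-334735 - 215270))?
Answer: -1/212487281685 ≈ -4.7062e-12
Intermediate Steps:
1/((105080 + 281257)*(-334735 - 215270)) = 1/(386337*(-550005)) = 1/(-212487281685) = -1/212487281685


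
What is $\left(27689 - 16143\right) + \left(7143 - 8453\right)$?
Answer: $10236$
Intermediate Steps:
$\left(27689 - 16143\right) + \left(7143 - 8453\right) = 11546 + \left(7143 - 8453\right) = 11546 - 1310 = 10236$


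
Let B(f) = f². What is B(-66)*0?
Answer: 0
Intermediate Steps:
B(-66)*0 = (-66)²*0 = 4356*0 = 0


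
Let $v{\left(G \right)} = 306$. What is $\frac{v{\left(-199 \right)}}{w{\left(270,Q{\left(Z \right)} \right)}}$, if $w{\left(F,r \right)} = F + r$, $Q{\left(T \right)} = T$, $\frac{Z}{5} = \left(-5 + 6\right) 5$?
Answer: $\frac{306}{295} \approx 1.0373$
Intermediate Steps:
$Z = 25$ ($Z = 5 \left(-5 + 6\right) 5 = 5 \cdot 1 \cdot 5 = 5 \cdot 5 = 25$)
$\frac{v{\left(-199 \right)}}{w{\left(270,Q{\left(Z \right)} \right)}} = \frac{306}{270 + 25} = \frac{306}{295}$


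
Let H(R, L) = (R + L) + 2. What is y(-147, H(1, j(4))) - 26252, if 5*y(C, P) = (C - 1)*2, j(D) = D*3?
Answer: -131556/5 ≈ -26311.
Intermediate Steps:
j(D) = 3*D
H(R, L) = 2 + L + R (H(R, L) = (L + R) + 2 = 2 + L + R)
y(C, P) = -⅖ + 2*C/5 (y(C, P) = ((C - 1)*2)/5 = ((-1 + C)*2)/5 = (-2 + 2*C)/5 = -⅖ + 2*C/5)
y(-147, H(1, j(4))) - 26252 = (-⅖ + (⅖)*(-147)) - 26252 = (-⅖ - 294/5) - 26252 = -296/5 - 26252 = -131556/5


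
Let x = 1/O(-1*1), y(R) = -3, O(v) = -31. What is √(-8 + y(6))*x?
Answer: -I*√11/31 ≈ -0.10699*I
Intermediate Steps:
x = -1/31 (x = 1/(-31) = -1/31 ≈ -0.032258)
√(-8 + y(6))*x = √(-8 - 3)*(-1/31) = √(-11)*(-1/31) = (I*√11)*(-1/31) = -I*√11/31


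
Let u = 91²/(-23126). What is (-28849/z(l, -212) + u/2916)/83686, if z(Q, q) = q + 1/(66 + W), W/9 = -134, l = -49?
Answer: 2217804519089399/1363902609385735056 ≈ 0.0016261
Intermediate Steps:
W = -1206 (W = 9*(-134) = -1206)
u = -8281/23126 (u = 8281*(-1/23126) = -8281/23126 ≈ -0.35808)
z(Q, q) = -1/1140 + q (z(Q, q) = q + 1/(66 - 1206) = q + 1/(-1140) = q - 1/1140 = -1/1140 + q)
(-28849/z(l, -212) + u/2916)/83686 = (-28849/(-1/1140 - 212) - 8281/23126/2916)/83686 = (-28849/(-241681/1140) - 8281/23126*1/2916)*(1/83686) = (-28849*(-1140/241681) - 8281/67435416)*(1/83686) = (32887860/241681 - 8281/67435416)*(1/83686) = (2217804519089399/16297858774296)*(1/83686) = 2217804519089399/1363902609385735056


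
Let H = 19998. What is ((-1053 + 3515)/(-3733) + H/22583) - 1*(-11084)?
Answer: 84947834424/7663849 ≈ 11084.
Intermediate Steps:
((-1053 + 3515)/(-3733) + H/22583) - 1*(-11084) = ((-1053 + 3515)/(-3733) + 19998/22583) - 1*(-11084) = (2462*(-1/3733) + 19998*(1/22583)) + 11084 = (-2462/3733 + 1818/2053) + 11084 = 1732108/7663849 + 11084 = 84947834424/7663849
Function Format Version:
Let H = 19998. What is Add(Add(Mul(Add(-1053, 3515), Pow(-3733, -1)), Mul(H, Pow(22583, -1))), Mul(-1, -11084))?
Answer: Rational(84947834424, 7663849) ≈ 11084.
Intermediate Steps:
Add(Add(Mul(Add(-1053, 3515), Pow(-3733, -1)), Mul(H, Pow(22583, -1))), Mul(-1, -11084)) = Add(Add(Mul(Add(-1053, 3515), Pow(-3733, -1)), Mul(19998, Pow(22583, -1))), Mul(-1, -11084)) = Add(Add(Mul(2462, Rational(-1, 3733)), Mul(19998, Rational(1, 22583))), 11084) = Add(Add(Rational(-2462, 3733), Rational(1818, 2053)), 11084) = Add(Rational(1732108, 7663849), 11084) = Rational(84947834424, 7663849)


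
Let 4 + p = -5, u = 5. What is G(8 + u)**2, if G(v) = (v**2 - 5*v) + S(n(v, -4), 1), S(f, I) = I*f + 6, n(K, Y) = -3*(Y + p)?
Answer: 22201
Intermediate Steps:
p = -9 (p = -4 - 5 = -9)
n(K, Y) = 27 - 3*Y (n(K, Y) = -3*(Y - 9) = -3*(-9 + Y) = 27 - 3*Y)
S(f, I) = 6 + I*f
G(v) = 45 + v**2 - 5*v (G(v) = (v**2 - 5*v) + (6 + 1*(27 - 3*(-4))) = (v**2 - 5*v) + (6 + 1*(27 + 12)) = (v**2 - 5*v) + (6 + 1*39) = (v**2 - 5*v) + (6 + 39) = (v**2 - 5*v) + 45 = 45 + v**2 - 5*v)
G(8 + u)**2 = (45 + (8 + 5)**2 - 5*(8 + 5))**2 = (45 + 13**2 - 5*13)**2 = (45 + 169 - 65)**2 = 149**2 = 22201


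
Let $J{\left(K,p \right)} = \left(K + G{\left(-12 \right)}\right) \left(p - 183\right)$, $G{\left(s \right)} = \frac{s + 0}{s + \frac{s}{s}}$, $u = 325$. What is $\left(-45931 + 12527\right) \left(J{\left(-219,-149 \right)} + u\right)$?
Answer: $- \frac{26702456116}{11} \approx -2.4275 \cdot 10^{9}$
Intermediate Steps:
$G{\left(s \right)} = \frac{s}{1 + s}$ ($G{\left(s \right)} = \frac{s}{s + 1} = \frac{s}{1 + s}$)
$J{\left(K,p \right)} = \left(-183 + p\right) \left(\frac{12}{11} + K\right)$ ($J{\left(K,p \right)} = \left(K - \frac{12}{1 - 12}\right) \left(p - 183\right) = \left(K - \frac{12}{-11}\right) \left(-183 + p\right) = \left(K - - \frac{12}{11}\right) \left(-183 + p\right) = \left(K + \frac{12}{11}\right) \left(-183 + p\right) = \left(\frac{12}{11} + K\right) \left(-183 + p\right) = \left(-183 + p\right) \left(\frac{12}{11} + K\right)$)
$\left(-45931 + 12527\right) \left(J{\left(-219,-149 \right)} + u\right) = \left(-45931 + 12527\right) \left(\left(- \frac{2196}{11} - -40077 + \frac{12}{11} \left(-149\right) - -32631\right) + 325\right) = - 33404 \left(\left(- \frac{2196}{11} + 40077 - \frac{1788}{11} + 32631\right) + 325\right) = - 33404 \left(\frac{795804}{11} + 325\right) = \left(-33404\right) \frac{799379}{11} = - \frac{26702456116}{11}$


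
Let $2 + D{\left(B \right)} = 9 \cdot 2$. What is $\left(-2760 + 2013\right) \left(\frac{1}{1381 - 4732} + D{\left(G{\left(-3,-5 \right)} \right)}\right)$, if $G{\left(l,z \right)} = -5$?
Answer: $- \frac{13350135}{1117} \approx -11952.0$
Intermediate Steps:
$D{\left(B \right)} = 16$ ($D{\left(B \right)} = -2 + 9 \cdot 2 = -2 + 18 = 16$)
$\left(-2760 + 2013\right) \left(\frac{1}{1381 - 4732} + D{\left(G{\left(-3,-5 \right)} \right)}\right) = \left(-2760 + 2013\right) \left(\frac{1}{1381 - 4732} + 16\right) = - 747 \left(\frac{1}{-3351} + 16\right) = - 747 \left(- \frac{1}{3351} + 16\right) = \left(-747\right) \frac{53615}{3351} = - \frac{13350135}{1117}$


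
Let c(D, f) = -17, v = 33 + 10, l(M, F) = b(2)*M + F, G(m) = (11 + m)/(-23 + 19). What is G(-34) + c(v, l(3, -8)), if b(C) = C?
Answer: -45/4 ≈ -11.250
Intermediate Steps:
G(m) = -11/4 - m/4 (G(m) = (11 + m)/(-4) = (11 + m)*(-1/4) = -11/4 - m/4)
l(M, F) = F + 2*M (l(M, F) = 2*M + F = F + 2*M)
v = 43
G(-34) + c(v, l(3, -8)) = (-11/4 - 1/4*(-34)) - 17 = (-11/4 + 17/2) - 17 = 23/4 - 17 = -45/4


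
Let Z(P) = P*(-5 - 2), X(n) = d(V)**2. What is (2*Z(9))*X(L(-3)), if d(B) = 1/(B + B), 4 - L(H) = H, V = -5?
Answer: -63/50 ≈ -1.2600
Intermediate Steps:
L(H) = 4 - H
d(B) = 1/(2*B)
X(n) = 1/100 (X(n) = ((1/2)/(-5))**2 = ((1/2)*(-1/5))**2 = (-1/10)**2 = 1/100)
Z(P) = -7*P (Z(P) = P*(-7) = -7*P)
(2*Z(9))*X(L(-3)) = (2*(-7*9))*(1/100) = (2*(-63))*(1/100) = -126*1/100 = -63/50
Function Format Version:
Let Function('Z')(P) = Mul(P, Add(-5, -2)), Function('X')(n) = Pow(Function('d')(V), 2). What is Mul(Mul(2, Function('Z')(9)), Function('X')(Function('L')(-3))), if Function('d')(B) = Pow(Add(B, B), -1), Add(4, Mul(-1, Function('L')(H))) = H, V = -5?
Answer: Rational(-63, 50) ≈ -1.2600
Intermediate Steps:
Function('L')(H) = Add(4, Mul(-1, H))
Function('d')(B) = Mul(Rational(1, 2), Pow(B, -1)) (Function('d')(B) = Pow(Mul(2, B), -1) = Mul(Rational(1, 2), Pow(B, -1)))
Function('X')(n) = Rational(1, 100) (Function('X')(n) = Pow(Mul(Rational(1, 2), Pow(-5, -1)), 2) = Pow(Mul(Rational(1, 2), Rational(-1, 5)), 2) = Pow(Rational(-1, 10), 2) = Rational(1, 100))
Function('Z')(P) = Mul(-7, P) (Function('Z')(P) = Mul(P, -7) = Mul(-7, P))
Mul(Mul(2, Function('Z')(9)), Function('X')(Function('L')(-3))) = Mul(Mul(2, Mul(-7, 9)), Rational(1, 100)) = Mul(Mul(2, -63), Rational(1, 100)) = Mul(-126, Rational(1, 100)) = Rational(-63, 50)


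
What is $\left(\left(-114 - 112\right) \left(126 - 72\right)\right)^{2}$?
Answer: $148937616$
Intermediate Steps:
$\left(\left(-114 - 112\right) \left(126 - 72\right)\right)^{2} = \left(\left(-226\right) 54\right)^{2} = \left(-12204\right)^{2} = 148937616$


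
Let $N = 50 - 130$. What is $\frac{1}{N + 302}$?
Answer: $\frac{1}{222} \approx 0.0045045$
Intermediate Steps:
$N = -80$
$\frac{1}{N + 302} = \frac{1}{-80 + 302} = \frac{1}{222}$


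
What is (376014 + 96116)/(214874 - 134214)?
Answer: 47213/8066 ≈ 5.8533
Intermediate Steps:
(376014 + 96116)/(214874 - 134214) = 472130/80660 = 472130*(1/80660) = 47213/8066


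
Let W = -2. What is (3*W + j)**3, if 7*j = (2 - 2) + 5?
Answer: -50653/343 ≈ -147.68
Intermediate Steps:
j = 5/7 (j = ((2 - 2) + 5)/7 = (0 + 5)/7 = (1/7)*5 = 5/7 ≈ 0.71429)
(3*W + j)**3 = (3*(-2) + 5/7)**3 = (-6 + 5/7)**3 = (-37/7)**3 = -50653/343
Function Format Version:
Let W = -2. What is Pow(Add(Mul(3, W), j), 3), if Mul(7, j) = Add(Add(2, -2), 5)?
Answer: Rational(-50653, 343) ≈ -147.68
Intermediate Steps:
j = Rational(5, 7) (j = Mul(Rational(1, 7), Add(Add(2, -2), 5)) = Mul(Rational(1, 7), Add(0, 5)) = Mul(Rational(1, 7), 5) = Rational(5, 7) ≈ 0.71429)
Pow(Add(Mul(3, W), j), 3) = Pow(Add(Mul(3, -2), Rational(5, 7)), 3) = Pow(Add(-6, Rational(5, 7)), 3) = Pow(Rational(-37, 7), 3) = Rational(-50653, 343)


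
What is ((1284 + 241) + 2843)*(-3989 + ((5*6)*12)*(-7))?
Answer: -28431312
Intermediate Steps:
((1284 + 241) + 2843)*(-3989 + ((5*6)*12)*(-7)) = (1525 + 2843)*(-3989 + (30*12)*(-7)) = 4368*(-3989 + 360*(-7)) = 4368*(-3989 - 2520) = 4368*(-6509) = -28431312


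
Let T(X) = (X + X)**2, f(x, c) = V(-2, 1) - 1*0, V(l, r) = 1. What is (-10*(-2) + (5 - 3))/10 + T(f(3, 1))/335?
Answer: 741/335 ≈ 2.2119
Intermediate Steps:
f(x, c) = 1 (f(x, c) = 1 - 1*0 = 1 + 0 = 1)
T(X) = 4*X**2 (T(X) = (2*X)**2 = 4*X**2)
(-10*(-2) + (5 - 3))/10 + T(f(3, 1))/335 = (-10*(-2) + (5 - 3))/10 + (4*1**2)/335 = (20 + 2)*(1/10) + (4*1)*(1/335) = 22*(1/10) + 4*(1/335) = 11/5 + 4/335 = 741/335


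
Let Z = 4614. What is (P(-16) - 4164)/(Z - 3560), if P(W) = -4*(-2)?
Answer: -2078/527 ≈ -3.9431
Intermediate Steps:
P(W) = 8
(P(-16) - 4164)/(Z - 3560) = (8 - 4164)/(4614 - 3560) = -4156/1054 = -4156*1/1054 = -2078/527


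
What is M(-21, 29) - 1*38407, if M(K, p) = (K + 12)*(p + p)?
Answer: -38929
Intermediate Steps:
M(K, p) = 2*p*(12 + K) (M(K, p) = (12 + K)*(2*p) = 2*p*(12 + K))
M(-21, 29) - 1*38407 = 2*29*(12 - 21) - 1*38407 = 2*29*(-9) - 38407 = -522 - 38407 = -38929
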